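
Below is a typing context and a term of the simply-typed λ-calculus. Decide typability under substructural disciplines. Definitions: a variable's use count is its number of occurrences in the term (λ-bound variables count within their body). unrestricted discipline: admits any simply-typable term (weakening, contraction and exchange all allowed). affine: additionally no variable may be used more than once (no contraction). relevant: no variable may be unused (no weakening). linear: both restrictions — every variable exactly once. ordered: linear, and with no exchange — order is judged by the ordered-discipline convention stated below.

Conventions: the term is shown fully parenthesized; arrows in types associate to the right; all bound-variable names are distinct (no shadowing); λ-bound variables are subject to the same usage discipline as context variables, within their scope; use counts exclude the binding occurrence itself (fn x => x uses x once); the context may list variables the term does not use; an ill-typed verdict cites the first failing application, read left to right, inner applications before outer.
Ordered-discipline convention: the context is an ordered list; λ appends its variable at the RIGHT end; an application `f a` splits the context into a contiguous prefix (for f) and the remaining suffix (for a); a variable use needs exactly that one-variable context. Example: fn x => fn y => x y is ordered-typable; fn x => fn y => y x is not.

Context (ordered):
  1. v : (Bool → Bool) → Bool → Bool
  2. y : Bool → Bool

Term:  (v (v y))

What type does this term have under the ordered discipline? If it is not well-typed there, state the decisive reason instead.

not well-typed under ordered — repeated use of v ×2
use counts: v ×2, y ×1
use order (left to right): v, v, y
typing: well-typed — term : Bool → Bool
all disciplines: ordered ✗ | linear ✗ | affine ✗ | relevant ✓ | unrestricted ✓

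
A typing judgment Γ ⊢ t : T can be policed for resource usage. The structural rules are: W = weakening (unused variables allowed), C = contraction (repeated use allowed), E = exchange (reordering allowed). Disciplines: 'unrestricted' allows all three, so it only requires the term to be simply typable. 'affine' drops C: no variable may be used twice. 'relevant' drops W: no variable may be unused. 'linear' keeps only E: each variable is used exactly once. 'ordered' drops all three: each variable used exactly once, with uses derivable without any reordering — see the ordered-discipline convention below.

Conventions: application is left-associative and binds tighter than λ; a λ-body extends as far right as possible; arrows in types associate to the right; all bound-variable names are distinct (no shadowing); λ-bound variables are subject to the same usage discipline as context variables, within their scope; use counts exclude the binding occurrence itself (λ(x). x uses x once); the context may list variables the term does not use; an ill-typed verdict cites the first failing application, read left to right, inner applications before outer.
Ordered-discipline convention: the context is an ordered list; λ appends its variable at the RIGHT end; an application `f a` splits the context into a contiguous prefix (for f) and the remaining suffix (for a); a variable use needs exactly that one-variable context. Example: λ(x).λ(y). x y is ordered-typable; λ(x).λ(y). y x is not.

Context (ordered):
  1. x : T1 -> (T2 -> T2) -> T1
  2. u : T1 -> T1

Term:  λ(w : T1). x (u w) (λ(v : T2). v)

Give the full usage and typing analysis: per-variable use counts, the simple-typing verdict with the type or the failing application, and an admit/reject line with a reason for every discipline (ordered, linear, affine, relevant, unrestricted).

use counts: x ×1, u ×1, w (bound) ×1, v (bound) ×1
use order (left to right): x, u, w, v
typing: well-typed — term : T1 -> T1
ordered: ✓ — single-use (x, u, w, v), ordered derivation ok
linear: ✓ — each of x, u, w, v used exactly once
affine: ✓ — x, u, w, v: no repeats, contraction unneeded
relevant: ✓ — at least one use each (x, u, w, v)
unrestricted: ✓ — well-typed at T1 -> T1; no restrictions here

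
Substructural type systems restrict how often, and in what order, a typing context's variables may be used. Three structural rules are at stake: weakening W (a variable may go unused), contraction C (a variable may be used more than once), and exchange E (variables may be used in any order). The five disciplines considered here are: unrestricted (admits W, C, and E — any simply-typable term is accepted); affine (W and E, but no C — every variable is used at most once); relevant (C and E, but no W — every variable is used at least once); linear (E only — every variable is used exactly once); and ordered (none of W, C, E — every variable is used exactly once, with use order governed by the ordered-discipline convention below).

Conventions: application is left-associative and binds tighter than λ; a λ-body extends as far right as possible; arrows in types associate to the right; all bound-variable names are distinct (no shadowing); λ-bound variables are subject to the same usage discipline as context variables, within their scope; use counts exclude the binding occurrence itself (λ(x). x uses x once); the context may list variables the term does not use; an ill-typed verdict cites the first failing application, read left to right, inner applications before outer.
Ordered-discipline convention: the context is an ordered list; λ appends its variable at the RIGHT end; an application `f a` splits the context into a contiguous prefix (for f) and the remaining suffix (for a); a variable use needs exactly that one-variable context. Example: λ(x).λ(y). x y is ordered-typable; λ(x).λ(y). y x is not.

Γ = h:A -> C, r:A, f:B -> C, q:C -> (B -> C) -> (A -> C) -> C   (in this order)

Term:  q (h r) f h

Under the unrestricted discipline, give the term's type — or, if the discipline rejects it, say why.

term : C
use counts: h ×2; r ×1; f ×1; q ×1
left-to-right use order: q, h, r, f, h
typing: the term checks, with type C
all disciplines: ordered ✗; linear ✗; affine ✗; relevant ✓; unrestricted ✓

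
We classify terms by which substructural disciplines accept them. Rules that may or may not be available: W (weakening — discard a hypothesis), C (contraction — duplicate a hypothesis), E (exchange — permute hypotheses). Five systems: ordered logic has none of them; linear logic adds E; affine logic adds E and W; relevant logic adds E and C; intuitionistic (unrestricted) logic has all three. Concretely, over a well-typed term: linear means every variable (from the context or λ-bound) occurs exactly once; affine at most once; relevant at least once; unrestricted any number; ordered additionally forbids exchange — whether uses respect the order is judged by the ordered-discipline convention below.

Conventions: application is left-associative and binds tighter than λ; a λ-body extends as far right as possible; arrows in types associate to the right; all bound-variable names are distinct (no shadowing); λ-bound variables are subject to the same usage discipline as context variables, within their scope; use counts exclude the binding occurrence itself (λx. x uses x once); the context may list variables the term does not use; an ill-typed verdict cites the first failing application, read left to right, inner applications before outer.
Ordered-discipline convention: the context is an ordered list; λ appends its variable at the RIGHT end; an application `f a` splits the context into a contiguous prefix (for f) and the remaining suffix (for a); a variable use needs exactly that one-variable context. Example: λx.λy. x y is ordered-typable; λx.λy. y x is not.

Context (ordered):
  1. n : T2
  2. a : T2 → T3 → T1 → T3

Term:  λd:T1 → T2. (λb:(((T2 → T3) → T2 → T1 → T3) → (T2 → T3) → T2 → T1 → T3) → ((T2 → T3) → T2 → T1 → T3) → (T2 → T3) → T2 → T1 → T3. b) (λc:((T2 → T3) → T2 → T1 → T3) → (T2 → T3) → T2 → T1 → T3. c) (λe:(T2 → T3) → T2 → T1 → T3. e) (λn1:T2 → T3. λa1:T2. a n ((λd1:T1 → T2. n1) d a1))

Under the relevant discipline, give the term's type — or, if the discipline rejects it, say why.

not well-typed under relevant — unused: d1 — weakening required
counts: n: 1; a: 1; d (λ-bound): 1; b (λ-bound): 1; c (λ-bound): 1; e (λ-bound): 1; n1 (λ-bound): 1; a1 (λ-bound): 1; d1 (λ-bound): 0
use order (left to right): b, c, e, a, n, n1, d, a1
typing: well-typed — term : (T1 → T2) → (T2 → T3) → T2 → T1 → T3
all disciplines: ordered ✗ · linear ✗ · affine ✓ · relevant ✗ · unrestricted ✓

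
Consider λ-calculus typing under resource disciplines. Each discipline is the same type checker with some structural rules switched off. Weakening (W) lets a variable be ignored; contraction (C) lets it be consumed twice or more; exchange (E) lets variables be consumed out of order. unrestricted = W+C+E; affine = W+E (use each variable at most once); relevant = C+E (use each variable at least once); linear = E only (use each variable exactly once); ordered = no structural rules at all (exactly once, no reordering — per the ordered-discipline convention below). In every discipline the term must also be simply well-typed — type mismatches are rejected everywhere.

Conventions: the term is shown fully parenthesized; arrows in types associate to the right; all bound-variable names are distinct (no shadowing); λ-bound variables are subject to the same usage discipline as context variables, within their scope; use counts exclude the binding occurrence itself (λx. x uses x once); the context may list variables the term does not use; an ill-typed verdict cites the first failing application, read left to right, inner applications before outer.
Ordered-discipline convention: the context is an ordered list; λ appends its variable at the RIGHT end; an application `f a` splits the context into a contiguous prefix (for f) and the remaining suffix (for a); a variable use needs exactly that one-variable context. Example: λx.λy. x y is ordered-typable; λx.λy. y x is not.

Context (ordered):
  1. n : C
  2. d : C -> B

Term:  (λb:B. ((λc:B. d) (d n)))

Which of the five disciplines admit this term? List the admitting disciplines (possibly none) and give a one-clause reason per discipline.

accepted by: unrestricted
usage: n: 1, d: 2, b (bound): 0, c (bound): 0
order of uses: d, d, n
typing: ✓ — B -> C -> B
ordered: ✗ — uses contraction: d ×2; unused: b, c — weakening required
linear: ✗ — uses contraction: d ×2; unused: b, c — weakening required
affine: ✗ — uses contraction: d ×2
relevant: ✗ — unused: b, c — weakening required
unrestricted: ✓ — well-typed at B -> C -> B; no restrictions here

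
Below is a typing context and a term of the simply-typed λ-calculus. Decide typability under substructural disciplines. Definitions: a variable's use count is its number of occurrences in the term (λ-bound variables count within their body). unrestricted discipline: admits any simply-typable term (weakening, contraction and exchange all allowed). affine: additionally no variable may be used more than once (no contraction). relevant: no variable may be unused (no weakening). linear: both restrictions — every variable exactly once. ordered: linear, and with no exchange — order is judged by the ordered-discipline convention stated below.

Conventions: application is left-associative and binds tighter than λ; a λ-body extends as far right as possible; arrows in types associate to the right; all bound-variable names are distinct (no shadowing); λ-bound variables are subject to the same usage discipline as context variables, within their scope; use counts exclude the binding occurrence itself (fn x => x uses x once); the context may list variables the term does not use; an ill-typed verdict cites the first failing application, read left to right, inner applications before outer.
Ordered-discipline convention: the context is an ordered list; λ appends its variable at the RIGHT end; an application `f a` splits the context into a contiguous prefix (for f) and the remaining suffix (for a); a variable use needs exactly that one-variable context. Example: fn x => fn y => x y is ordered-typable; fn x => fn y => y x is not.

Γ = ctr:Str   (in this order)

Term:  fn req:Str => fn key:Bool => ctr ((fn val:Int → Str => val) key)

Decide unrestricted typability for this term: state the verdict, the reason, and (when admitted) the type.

no — not simply typable
use counts: ctr: 1; req (λ-bound): 0; key (λ-bound): 1; val (λ-bound): 1
order of uses: ctr, val, key
typing: ill-typed: a function awaiting Int → Str gets Bool
all disciplines: ordered ✗, linear ✗, affine ✗, relevant ✗, unrestricted ✗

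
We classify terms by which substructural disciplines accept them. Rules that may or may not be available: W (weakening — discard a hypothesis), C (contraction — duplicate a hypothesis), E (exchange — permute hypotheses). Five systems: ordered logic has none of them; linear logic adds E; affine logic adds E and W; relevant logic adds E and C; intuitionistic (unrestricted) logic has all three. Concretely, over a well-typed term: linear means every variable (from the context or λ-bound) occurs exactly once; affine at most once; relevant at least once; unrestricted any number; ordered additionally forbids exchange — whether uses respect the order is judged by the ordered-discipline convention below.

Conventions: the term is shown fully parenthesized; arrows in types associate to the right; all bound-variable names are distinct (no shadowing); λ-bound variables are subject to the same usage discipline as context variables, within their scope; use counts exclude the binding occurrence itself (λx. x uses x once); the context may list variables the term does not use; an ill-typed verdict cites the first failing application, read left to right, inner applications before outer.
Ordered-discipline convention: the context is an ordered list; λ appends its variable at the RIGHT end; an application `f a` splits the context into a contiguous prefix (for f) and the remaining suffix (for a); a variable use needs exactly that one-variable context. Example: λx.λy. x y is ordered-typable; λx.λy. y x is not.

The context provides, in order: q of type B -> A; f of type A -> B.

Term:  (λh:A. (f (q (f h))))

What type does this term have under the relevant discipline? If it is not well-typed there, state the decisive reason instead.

term : A -> B
usage: q: 1, f: 2, h (bound): 1
order of uses: f, q, f, h
typing: well-typed at A -> B
all disciplines: ordered ✗ · linear ✗ · affine ✗ · relevant ✓ · unrestricted ✓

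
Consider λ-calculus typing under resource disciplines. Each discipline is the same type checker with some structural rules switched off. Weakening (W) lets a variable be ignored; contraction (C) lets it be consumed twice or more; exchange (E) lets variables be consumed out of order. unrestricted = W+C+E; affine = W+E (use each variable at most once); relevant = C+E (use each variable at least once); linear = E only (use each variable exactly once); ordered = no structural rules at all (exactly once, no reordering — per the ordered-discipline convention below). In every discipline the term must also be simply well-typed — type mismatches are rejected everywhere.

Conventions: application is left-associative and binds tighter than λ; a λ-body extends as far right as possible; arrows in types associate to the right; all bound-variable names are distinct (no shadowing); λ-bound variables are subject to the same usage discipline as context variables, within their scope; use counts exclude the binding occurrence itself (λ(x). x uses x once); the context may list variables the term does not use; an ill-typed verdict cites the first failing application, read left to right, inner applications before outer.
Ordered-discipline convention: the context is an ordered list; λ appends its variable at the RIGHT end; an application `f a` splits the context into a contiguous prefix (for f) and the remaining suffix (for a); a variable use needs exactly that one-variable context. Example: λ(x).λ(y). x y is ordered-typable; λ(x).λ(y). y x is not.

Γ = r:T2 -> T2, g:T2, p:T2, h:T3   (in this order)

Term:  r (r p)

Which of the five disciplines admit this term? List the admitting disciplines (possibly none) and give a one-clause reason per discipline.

accepted by: unrestricted
variable uses: r: 2, g: 0, p: 1, h: 0
left-to-right use order: r, r, p
typing: ✓ — T2
ordered: ✗, needs contraction — r ×2; g, h left unused
linear: ✗, needs contraction — r ×2; g, h left unused
affine: ✗, needs contraction — r ×2
relevant: ✗, g, h left unused
unrestricted: ✓, typability at T2 is all that's needed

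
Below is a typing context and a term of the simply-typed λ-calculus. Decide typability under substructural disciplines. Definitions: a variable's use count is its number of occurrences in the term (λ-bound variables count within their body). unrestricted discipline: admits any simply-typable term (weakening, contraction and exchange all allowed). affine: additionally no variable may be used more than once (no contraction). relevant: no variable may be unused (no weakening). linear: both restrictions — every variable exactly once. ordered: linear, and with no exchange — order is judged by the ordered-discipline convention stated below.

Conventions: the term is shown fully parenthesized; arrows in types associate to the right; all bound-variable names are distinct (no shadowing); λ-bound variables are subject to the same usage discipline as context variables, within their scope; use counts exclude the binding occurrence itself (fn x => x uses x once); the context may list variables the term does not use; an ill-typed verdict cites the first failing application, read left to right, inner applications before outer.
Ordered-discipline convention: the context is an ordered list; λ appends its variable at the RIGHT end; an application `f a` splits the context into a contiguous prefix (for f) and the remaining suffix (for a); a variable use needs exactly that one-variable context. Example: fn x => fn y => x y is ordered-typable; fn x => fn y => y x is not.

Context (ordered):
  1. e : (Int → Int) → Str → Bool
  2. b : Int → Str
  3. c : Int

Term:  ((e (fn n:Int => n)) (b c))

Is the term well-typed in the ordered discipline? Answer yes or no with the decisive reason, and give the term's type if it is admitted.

yes — single-use (e, b, c, n), ordered derivation ok; term : Bool
usage: e: 1, b: 1, c: 1, n (bound): 1
order of uses: e, n, b, c
typing: the term checks, with type Bool
all disciplines: ordered ✓ | linear ✓ | affine ✓ | relevant ✓ | unrestricted ✓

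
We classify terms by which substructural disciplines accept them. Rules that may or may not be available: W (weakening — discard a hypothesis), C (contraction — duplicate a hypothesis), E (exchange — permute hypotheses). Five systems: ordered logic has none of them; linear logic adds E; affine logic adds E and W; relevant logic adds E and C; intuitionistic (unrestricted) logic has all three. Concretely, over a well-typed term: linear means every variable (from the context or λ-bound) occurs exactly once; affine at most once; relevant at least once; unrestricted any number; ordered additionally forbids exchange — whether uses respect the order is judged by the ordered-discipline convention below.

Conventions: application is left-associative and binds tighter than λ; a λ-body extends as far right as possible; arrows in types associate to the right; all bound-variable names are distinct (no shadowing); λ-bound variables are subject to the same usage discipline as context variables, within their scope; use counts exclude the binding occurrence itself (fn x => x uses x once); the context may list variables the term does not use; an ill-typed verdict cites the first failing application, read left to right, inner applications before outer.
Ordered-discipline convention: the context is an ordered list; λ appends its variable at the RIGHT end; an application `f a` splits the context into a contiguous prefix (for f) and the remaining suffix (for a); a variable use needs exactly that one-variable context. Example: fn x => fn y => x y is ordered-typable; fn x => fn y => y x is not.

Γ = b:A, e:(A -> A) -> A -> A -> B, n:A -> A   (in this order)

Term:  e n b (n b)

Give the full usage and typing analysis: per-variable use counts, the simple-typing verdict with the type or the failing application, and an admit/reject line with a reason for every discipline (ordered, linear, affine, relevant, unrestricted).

usage: b: 2; e: 1; n: 2
left-to-right use order: e, n, b, n, b
typing: ✓ — B
ordered: ✗ — needs contraction — b ×2, n ×2
linear: ✗ — needs contraction — b ×2, n ×2
affine: ✗ — needs contraction — b ×2, n ×2
relevant: ✓ — none of b, e, n goes unused
unrestricted: ✓ — well-typed at B; no restrictions here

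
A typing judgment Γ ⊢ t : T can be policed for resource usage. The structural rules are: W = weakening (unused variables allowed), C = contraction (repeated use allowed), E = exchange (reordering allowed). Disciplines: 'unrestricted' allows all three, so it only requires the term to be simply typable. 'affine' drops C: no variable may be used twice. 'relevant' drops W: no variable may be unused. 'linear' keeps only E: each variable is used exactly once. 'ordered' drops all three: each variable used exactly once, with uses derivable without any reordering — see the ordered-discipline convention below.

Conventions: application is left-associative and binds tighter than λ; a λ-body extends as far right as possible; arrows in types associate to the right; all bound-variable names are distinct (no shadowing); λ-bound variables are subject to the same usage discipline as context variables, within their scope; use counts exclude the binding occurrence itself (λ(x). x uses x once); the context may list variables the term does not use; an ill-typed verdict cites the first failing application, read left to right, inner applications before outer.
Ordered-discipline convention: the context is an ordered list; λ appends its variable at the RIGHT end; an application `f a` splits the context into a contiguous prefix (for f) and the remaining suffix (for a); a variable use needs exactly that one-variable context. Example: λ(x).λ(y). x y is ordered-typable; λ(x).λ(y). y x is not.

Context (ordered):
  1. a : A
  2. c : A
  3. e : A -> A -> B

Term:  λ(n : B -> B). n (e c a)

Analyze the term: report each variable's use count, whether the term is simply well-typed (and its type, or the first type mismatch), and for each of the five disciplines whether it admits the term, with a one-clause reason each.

use counts: a: 1×; c: 1×; e: 1×; n (bound): 1×
use order (left to right): n, e, c, a
typing: well-typed — term : (B -> B) -> B
ordered: ✗, no ordered split (uses run n, e, c, a)
linear: ✓, each of a, c, e, n used exactly once
affine: ✓, none of a, c, e, n used more than once
relevant: ✓, none of a, c, e, n goes unused
unrestricted: ✓, typability at (B -> B) -> B is all that's needed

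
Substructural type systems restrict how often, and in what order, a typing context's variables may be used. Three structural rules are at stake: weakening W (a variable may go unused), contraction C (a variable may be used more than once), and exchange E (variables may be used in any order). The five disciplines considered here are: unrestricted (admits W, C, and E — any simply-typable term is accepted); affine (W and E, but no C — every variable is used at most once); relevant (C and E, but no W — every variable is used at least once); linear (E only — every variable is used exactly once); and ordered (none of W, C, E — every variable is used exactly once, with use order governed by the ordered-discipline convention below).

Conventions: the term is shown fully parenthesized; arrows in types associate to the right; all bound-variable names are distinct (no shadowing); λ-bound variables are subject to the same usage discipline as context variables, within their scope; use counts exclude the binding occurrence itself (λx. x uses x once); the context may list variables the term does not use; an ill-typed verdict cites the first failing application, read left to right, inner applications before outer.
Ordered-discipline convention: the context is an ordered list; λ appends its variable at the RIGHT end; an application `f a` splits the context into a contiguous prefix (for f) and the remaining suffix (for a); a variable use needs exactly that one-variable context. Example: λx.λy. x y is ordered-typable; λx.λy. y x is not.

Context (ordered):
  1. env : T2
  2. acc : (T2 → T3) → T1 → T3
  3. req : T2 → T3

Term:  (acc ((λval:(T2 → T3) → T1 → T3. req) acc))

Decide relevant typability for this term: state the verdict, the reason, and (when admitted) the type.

no — env, val left unused
counts: env ×0; acc ×2; req ×1; val (λ-bound) ×0
use order (left to right): acc, req, acc
typing: ✓ — T1 → T3
summary: ordered ✗, linear ✗, affine ✗, relevant ✗, unrestricted ✓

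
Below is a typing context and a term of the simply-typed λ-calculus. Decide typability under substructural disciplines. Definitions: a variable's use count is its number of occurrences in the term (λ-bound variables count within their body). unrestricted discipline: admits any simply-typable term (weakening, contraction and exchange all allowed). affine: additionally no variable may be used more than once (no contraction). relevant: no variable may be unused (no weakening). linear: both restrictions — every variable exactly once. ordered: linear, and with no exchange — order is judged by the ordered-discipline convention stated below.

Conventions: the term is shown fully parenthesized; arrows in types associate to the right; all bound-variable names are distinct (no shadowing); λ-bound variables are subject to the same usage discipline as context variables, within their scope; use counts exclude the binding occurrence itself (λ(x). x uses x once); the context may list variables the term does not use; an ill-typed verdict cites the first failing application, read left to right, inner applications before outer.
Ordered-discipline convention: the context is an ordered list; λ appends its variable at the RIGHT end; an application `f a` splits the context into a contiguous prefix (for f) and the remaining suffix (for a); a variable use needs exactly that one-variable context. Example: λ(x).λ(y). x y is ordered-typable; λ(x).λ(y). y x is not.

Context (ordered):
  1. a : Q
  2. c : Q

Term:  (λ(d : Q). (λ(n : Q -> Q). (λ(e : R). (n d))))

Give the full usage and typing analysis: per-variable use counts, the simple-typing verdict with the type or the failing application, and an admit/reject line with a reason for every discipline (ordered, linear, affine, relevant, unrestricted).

variable uses: a=0; c=0; d (λ-bound)=1; n (λ-bound)=1; e (λ-bound)=0
left-to-right use order: n, d
typing: well-typed — term : Q -> (Q -> Q) -> R -> Q
ordered ✗ (needs weakening: a, c, e unused)
linear ✗ (needs weakening: a, c, e unused)
affine ✓ (at most one use each (a, c, d, n, e))
relevant ✗ (needs weakening: a, c, e unused)
unrestricted ✓ (typability at Q -> (Q -> Q) -> R -> Q is all that's needed)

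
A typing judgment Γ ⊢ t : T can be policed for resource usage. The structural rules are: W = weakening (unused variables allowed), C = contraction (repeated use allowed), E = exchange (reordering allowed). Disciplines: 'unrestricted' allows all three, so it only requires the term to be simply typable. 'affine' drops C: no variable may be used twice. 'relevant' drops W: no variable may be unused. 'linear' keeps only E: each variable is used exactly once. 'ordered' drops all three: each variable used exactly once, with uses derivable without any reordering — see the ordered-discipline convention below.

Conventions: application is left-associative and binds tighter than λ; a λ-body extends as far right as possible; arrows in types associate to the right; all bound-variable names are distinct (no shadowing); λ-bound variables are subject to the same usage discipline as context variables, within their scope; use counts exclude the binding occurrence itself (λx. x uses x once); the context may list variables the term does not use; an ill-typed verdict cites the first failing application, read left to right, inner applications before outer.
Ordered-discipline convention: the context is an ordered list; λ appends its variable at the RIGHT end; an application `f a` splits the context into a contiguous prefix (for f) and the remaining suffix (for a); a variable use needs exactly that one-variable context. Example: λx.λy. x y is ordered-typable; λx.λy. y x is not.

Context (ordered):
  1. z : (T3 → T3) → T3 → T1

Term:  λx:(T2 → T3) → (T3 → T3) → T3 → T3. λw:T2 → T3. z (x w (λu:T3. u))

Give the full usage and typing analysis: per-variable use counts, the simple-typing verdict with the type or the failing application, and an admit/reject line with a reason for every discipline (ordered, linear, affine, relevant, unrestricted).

counts: z: 1; x [bound]: 1; w [bound]: 1; u [bound]: 1
order of uses: z, x, w, u
typing: well-typed at ((T2 → T3) → (T3 → T3) → T3 → T3) → (T2 → T3) → T3 → T1
ordered: ✓, z, x, w, u: once each, no exchange needed
linear: ✓, exactly-once usage across z, x, w, u
affine: ✓, z, x, w, u: no repeats, contraction unneeded
relevant: ✓, at least one use each (z, x, w, u)
unrestricted: ✓, typability at ((T2 → T3) → (T3 → T3) → T3 → T3) → (T2 → T3) → T3 → T1 is all that's needed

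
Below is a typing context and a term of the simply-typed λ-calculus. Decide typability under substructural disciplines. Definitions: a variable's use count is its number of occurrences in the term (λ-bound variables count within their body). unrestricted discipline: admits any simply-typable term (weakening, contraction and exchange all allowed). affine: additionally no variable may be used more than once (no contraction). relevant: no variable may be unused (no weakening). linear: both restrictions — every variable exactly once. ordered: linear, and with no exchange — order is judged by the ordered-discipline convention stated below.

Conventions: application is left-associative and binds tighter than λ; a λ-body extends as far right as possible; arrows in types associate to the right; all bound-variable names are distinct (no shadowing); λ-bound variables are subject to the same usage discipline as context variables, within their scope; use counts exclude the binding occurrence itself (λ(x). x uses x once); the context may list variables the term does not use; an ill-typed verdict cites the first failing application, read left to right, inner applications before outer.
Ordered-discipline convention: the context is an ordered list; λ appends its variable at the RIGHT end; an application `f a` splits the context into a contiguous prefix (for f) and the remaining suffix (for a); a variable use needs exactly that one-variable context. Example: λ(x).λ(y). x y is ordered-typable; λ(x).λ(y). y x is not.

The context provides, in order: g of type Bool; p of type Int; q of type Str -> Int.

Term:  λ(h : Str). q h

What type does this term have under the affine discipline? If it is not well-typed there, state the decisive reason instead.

term : Str -> Int
variable uses: g: 0×; p: 0×; q: 1×; h (λ-bound): 1×
uses in reading order: q, h
typing: the term checks, with type Str -> Int
summary: ordered ✗; linear ✗; affine ✓; relevant ✗; unrestricted ✓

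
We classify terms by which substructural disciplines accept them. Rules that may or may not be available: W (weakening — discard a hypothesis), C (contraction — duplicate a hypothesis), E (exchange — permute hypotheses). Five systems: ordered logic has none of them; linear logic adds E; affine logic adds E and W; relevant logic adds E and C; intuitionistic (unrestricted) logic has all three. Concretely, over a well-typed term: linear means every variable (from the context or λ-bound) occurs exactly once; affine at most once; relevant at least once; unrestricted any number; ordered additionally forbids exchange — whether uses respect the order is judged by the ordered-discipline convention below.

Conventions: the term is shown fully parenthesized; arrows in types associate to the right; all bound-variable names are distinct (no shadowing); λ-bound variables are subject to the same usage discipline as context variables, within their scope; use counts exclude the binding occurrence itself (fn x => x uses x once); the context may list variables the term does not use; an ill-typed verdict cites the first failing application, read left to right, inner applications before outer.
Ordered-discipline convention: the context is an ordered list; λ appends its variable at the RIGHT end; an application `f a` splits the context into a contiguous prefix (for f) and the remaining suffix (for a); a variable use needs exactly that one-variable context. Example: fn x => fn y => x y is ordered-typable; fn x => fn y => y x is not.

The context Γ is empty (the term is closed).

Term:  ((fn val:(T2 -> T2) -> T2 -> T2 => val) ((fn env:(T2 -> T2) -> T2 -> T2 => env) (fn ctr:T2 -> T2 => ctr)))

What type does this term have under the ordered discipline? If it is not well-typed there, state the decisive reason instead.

term : (T2 -> T2) -> T2 -> T2
counts: val (λ-bound): 1×; env (λ-bound): 1×; ctr (λ-bound): 1×
order of uses: val, env, ctr
typing: the term checks, with type (T2 -> T2) -> T2 -> T2
per-discipline verdicts: ordered ✓, linear ✓, affine ✓, relevant ✓, unrestricted ✓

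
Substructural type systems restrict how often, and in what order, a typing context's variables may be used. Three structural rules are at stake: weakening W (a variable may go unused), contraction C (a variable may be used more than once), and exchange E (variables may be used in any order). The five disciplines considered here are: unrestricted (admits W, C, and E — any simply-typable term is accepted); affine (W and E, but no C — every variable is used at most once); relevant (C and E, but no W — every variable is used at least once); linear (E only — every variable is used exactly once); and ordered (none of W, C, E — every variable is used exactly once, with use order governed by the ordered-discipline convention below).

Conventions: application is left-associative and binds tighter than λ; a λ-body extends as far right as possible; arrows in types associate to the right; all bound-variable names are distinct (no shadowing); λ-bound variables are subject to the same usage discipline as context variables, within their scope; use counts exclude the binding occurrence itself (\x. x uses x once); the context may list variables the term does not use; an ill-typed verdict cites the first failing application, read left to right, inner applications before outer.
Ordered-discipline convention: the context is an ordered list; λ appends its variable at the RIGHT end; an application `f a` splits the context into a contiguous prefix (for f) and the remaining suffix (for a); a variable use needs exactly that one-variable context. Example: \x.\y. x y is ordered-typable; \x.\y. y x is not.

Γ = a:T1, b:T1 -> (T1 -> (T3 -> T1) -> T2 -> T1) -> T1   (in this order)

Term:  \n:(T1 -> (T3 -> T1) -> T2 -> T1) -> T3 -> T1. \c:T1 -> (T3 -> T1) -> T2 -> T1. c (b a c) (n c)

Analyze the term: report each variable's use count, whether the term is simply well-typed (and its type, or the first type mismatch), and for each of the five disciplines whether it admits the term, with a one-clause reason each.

counts: a ×1; b ×1; n (bound) ×1; c (bound) ×3
order of uses: c, b, a, c, n, c
typing: ✓ — ((T1 -> (T3 -> T1) -> T2 -> T1) -> T3 -> T1) -> (T1 -> (T3 -> T1) -> T2 -> T1) -> T2 -> T1
ordered ✗ (repeated use of c ×3)
linear ✗ (repeated use of c ×3)
affine ✗ (repeated use of c ×3)
relevant ✓ (a, b, n, c: all used, weakening unneeded)
unrestricted ✓ (typability at ((T1 -> (T3 -> T1) -> T2 -> T1) -> T3 -> T1) -> (T1 -> (T3 -> T1) -> T2 -> T1) -> T2 -> T1 is all that's needed)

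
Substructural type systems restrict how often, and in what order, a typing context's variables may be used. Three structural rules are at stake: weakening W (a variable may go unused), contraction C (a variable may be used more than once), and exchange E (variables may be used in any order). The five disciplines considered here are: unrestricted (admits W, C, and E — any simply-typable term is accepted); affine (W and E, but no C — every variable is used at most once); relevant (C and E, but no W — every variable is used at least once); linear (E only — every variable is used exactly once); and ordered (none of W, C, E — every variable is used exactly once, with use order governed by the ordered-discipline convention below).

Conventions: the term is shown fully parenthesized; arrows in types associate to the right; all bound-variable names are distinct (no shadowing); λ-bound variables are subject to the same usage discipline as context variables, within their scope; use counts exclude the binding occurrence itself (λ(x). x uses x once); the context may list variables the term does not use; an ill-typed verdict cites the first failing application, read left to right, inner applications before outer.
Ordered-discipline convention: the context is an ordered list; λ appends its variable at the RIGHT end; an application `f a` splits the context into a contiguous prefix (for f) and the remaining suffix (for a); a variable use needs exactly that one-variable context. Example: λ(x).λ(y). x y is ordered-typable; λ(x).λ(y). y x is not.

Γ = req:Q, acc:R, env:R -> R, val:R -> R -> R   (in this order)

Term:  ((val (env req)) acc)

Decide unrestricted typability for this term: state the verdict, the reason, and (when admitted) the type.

no — a type mismatch blocks all five
counts: req=1; acc=1; env=1; val=1
use order (left to right): val, env, req, acc
typing: ill-typed: argument of type Q where R is required
per-discipline verdicts: ordered ✗ | linear ✗ | affine ✗ | relevant ✗ | unrestricted ✗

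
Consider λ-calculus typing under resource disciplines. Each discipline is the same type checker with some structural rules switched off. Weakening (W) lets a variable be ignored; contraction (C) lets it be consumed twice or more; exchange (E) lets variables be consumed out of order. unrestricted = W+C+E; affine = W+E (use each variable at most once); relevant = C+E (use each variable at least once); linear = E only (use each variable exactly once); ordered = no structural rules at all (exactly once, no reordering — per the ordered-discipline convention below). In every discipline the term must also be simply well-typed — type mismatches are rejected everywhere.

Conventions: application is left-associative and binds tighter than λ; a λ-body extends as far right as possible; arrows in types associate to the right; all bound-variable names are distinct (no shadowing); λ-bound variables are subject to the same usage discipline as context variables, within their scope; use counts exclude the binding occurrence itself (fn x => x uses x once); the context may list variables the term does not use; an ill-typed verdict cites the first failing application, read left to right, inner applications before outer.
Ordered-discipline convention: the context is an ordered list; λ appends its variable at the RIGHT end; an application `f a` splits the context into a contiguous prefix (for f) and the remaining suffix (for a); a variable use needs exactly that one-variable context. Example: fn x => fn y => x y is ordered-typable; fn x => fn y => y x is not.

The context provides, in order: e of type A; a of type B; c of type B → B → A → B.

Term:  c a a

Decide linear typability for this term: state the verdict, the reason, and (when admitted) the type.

no — repeated use of a ×2; unused: e — weakening required
variable uses: e ×0, a ×2, c ×1
order of uses: c, a, a
typing: well-typed at A → B
all disciplines: ordered ✗; linear ✗; affine ✗; relevant ✗; unrestricted ✓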